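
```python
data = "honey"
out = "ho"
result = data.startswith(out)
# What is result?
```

Trace:
`data = "honey"` → data = 'honey'
`out = "ho"` → out = 'ho'
`result = data.startswith(out)` → result = True
So result = True

Answer: True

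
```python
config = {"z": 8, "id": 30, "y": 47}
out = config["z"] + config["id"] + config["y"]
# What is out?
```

Trace:
`config = {"z": 8, "id": 30, "y": 47}` → config = {'z': 8, 'id': 30, 'y': 47}
`out = config["z"] + config["id"] + config["y"]` → out = 85
So out = 85

Answer: 85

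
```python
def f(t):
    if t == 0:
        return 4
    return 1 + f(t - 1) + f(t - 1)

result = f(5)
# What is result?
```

f(t) = 1 + 2·f(t-1), f(0)=4. Closed form: (4+1)·2^5 - 1 = 159.

Answer: 159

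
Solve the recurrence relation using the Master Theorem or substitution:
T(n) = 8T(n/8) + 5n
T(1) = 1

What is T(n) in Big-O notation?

By Master Theorem: a=8, b=8, f(n)=5n. Since log_8(8) = 1 and f(n) = Θ(n^1), Case 2 applies. T(n) = O(n log n).

Answer: O(n log n)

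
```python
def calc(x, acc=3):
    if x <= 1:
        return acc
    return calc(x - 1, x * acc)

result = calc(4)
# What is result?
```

Accumulator trace (n, acc): (4, 3) -> (3, 12) -> (2, 36) -> (1, 72) -> return 72

Answer: 72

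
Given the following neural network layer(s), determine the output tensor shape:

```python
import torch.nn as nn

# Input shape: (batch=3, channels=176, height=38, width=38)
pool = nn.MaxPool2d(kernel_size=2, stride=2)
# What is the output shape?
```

Input: (3, 176, 38, 38) -> Output: (3, 176, 19, 19)

Answer: (3, 176, 19, 19)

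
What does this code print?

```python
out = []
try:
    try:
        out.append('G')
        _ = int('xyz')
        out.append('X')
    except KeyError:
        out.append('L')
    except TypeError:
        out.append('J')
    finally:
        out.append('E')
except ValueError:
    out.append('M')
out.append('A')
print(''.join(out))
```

Execution trace: 'G' (inner try body) → 'E' (inner finally) → 'M' (outer except ValueError) → 'A' (after the try/except). Output: GEMA

Answer: GEMA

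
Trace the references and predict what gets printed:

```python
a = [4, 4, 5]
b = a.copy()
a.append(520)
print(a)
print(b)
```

Key concept: list.copy() creates independent copy.
Step by step:
`a = [4, 4, 5]` → a = [4, 4, 5]
`b = a.copy()` → b = [4, 4, 5]
`a.append(520)` → a = [4, 4, 5, 520]
`print(a)` → prints [4, 4, 5, 520]
`print(b)` → prints [4, 4, 5]

Answer:
[4, 4, 5, 520]
[4, 4, 5]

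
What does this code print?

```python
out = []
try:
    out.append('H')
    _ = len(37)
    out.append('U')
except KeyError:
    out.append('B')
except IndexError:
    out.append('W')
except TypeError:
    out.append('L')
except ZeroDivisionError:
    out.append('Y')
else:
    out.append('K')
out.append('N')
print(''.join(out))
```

Execution trace: 'H' (try body) → 'L' (except TypeError) → 'N' (after the try/except). Output: HLN

Answer: HLN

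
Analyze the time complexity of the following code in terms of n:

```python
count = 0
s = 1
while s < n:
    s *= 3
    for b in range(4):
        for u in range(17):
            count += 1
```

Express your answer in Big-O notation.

Each loop level contributes: log n × 1 × 1. Multiplying the contributions gives O(log n).

Answer: O(log n)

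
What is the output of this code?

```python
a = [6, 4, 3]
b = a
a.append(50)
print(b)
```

Key concept: basic list aliasing.
Step by step:
`a = [6, 4, 3]` → a = [6, 4, 3]
`b = a` → b = [6, 4, 3] (same object as a)
`a.append(50)` → a = [6, 4, 3, 50] (same object as b); b = [6, 4, 3, 50] (same object as a)
`print(b)` → prints [6, 4, 3, 50]

Answer: [6, 4, 3, 50]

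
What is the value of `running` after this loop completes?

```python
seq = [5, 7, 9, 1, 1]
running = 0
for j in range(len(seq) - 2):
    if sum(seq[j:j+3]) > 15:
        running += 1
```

Count windows with sum > 15
`running` takes the values: 0 → 1 → 2

Answer: 2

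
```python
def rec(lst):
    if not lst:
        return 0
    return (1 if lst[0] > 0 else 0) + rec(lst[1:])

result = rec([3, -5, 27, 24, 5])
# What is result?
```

Count of positive elements in [3, -5, 27, 24, 5] = 4

Answer: 4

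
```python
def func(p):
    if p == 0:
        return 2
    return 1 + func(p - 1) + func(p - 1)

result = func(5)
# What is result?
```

func(p) = 1 + 2·func(p-1), func(0)=2. Closed form: (2+1)·2^5 - 1 = 95.

Answer: 95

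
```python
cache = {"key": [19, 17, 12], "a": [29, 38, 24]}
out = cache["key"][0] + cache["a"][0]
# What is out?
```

Trace:
`cache = {"key": [19, 17, 12], "a": [29, 38, 24]}` → cache = {'key': [19, 17, 12], 'a': [29, 38, 24]}
`out = cache["key"][0] + cache["a"][0]` → out = 48
So out = 48

Answer: 48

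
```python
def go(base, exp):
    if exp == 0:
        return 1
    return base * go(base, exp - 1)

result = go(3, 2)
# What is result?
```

go(3, 2) = 3 * 3 = 9

Answer: 9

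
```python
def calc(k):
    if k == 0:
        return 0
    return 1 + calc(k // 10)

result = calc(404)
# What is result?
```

Count of digits of 404: 3

Answer: 3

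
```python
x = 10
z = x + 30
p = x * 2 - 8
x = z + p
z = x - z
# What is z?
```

Trace:
`x = 10` → x = 10
`z = x + 30` → z = 40
`p = x * 2 - 8` → p = 12
`x = z + p` → x = 52
`z = x - z` → z = 12
So z = 12

Answer: 12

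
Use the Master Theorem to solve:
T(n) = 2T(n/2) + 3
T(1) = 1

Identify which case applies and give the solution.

a=2, b=2, f(n)=3. log_2(2) = 1. Since c=0 < 1, Case 1 applies: T(n) = Θ(n^log_b(a)) = O(n).

Answer: O(n) - Case 1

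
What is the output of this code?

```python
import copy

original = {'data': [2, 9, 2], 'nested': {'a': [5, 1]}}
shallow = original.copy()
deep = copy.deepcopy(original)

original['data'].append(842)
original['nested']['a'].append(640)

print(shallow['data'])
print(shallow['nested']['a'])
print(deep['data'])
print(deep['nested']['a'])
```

Key concept: comparing shallow vs deep copy.
Step by step:
`original = {'data': [2, 9, 2], 'nested': {'a': [5, 1]}}` → original = {'data': [2, 9, 2], 'nested': {'a': [5, 1]}}
`shallow = original.copy()` → shallow = {'data': [2, 9, 2], 'nested': {'a': [5, 1]}}
`deep = copy.deepcopy(original)` → deep = {'data': [2, 9, 2], 'nested': {'a': [5, 1]}}
`original['data'].append(842)` → original = {'data': [2, 9, 2, 842], 'nested': {'a': [5, 1]}}; shallow = {'data': [2, 9, 2, 842], 'nested': {'a': [5, 1]}}
`original['nested']['a'].append(640)` → original = {'data': [2, 9, 2, 842], 'nested': {'a': [5, 1, 640]}}; shallow = {'data': [2, 9, 2, 842], 'nested': {'a': [5, 1, 640]}}
`print(shallow['data'])` → prints [2, 9, 2, 842]
`print(shallow['nested']['a'])` → prints [5, 1, 640]
`print(deep['data'])` → prints [2, 9, 2]
`print(deep['nested']['a'])` → prints [5, 1]

Answer:
[2, 9, 2, 842]
[5, 1, 640]
[2, 9, 2]
[5, 1]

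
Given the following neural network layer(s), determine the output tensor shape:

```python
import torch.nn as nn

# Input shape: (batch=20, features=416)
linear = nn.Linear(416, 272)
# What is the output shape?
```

Input: (20, 416) -> Output: (20, 272)

Answer: (20, 272)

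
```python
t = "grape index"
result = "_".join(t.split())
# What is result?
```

Trace:
`t = "grape index"` → t = 'grape index'
`result = "_".join(t.split())` → result = 'grape_index'
So result = 'grape_index'

Answer: 'grape_index'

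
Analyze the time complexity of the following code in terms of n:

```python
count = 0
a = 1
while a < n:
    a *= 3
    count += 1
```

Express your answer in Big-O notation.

Each loop level contributes: log n. Multiplying the contributions gives O(log n).

Answer: O(log n)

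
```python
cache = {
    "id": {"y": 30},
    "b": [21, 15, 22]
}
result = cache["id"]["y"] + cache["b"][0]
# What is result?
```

Trace:
`cache = { ...` → cache = {'id': {'y': 30}, 'b': [21, 15, 22]}
`result = cache["id"]["y"] + cache["b"][0]` → result = 51
So result = 51

Answer: 51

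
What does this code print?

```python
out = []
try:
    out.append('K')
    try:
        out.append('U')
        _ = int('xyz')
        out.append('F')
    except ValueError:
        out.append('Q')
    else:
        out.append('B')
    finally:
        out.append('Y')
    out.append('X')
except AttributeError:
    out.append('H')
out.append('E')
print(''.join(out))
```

Execution trace: 'K' (try body) → 'U' (inner try body) → 'Q' (inner except ValueError) → 'Y' (inner finally) → 'X' (try body, no exception) → 'E' (after the try/except). Output: KUQYXE

Answer: KUQYXE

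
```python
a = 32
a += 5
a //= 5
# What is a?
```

Trace:
`a = 32` → a = 32
`a += 5` → a = 37
`a //= 5` → a = 7
So a = 7

Answer: 7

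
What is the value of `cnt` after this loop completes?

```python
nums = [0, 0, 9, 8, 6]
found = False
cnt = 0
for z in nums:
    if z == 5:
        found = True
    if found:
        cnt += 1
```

Count elements after first 5 in [0, 0, 9, 8, 6]
`cnt` takes the values: 0

Answer: 0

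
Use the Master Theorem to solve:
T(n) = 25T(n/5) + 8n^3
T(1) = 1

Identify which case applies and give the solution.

a=25, b=5, f(n)=8n^3. log_5(25) = 2. Since c=3 > 2 and the regularity condition holds (25(n/5)^3 = (25/5^3)n^3 with 25/5^3 < 1), Case 3 applies: T(n) = Θ(f(n)) = O(n^3).

Answer: O(n^3) - Case 3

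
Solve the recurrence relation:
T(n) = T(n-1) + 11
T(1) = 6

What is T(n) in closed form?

Unrolling: T(n) = T(1) + 11·(n-1) = 6 + 11(n-1) = 11n - 5.

Answer: T(n) = 11n - 5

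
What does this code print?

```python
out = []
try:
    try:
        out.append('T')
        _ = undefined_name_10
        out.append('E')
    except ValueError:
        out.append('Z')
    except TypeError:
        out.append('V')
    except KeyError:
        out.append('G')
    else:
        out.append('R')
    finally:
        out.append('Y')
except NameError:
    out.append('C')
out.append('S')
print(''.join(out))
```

Execution trace: 'T' (try body) → 'Y' (finally) → 'C' (outer except NameError) → 'S' (after the try/except). Output: TYCS

Answer: TYCS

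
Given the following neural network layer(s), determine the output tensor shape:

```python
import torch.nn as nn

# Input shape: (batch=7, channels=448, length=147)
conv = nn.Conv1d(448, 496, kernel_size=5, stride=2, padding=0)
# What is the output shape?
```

Input: (7, 448, 147) -> Output: (7, 496, 72)

Answer: (7, 496, 72)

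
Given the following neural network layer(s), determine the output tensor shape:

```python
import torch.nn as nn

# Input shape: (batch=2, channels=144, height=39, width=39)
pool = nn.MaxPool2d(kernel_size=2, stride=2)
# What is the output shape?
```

Input: (2, 144, 39, 39) -> Output: (2, 144, 19, 19)

Answer: (2, 144, 19, 19)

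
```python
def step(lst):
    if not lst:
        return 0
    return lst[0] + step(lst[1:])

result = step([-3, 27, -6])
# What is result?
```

(-3) + 27 + (-6) + 0 = 18

Answer: 18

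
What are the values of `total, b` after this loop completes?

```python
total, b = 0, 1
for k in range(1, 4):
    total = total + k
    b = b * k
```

Sum and factorial of 1 to 3
`total, b` takes the values: (0, 1) → (1, 1) → (3, 1) → (3, 2) → (6, 2) → (6, 6)

Answer: 6, 6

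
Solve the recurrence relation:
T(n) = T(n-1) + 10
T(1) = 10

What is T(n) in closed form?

Unrolling: T(n) = T(1) + 10·(n-1) = 10 + 10(n-1) = 10n.

Answer: T(n) = 10n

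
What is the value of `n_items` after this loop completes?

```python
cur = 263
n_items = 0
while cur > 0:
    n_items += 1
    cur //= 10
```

Count digits by repeated division by 10
`n_items` takes the values: 0 → 1 → 2 → 3

Answer: 3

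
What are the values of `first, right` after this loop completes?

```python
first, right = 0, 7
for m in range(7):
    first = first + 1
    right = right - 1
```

first goes 0→7, right goes 7→0
`first, right` takes the values: (0, 7) → (1, 7) → (1, 6) → (2, 6) → (2, 5) → (3, 5) → (3, 4) → (4, 4) → (4, 3) → (5, 3) → (5, 2) → (6, 2) → (6, 1) → (7, 1) → (7, 0)

Answer: 7, 0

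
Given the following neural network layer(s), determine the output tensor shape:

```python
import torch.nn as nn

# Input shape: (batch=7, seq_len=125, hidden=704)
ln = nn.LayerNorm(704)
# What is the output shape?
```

Input: (7, 125, 704) -> Output: (7, 125, 704)

Answer: (7, 125, 704)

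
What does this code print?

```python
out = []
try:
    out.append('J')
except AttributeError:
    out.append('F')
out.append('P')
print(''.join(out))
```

Execution trace: 'J' (try body, no exception) → 'P' (after the try/except). Output: JP

Answer: JP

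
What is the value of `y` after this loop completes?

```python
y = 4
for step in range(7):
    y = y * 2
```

Multiply by 2, 7 times: 4 * 2^7 = 512
`y` takes the values: 4 → 8 → 16 → 32 → 64 → 128 → 256 → 512

Answer: 512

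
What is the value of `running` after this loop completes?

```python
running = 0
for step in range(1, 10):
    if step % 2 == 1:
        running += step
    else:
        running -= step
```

Add odd, subtract even
`running` takes the values: 0 → 1 → -1 → 2 → -2 → 3 → -3 → 4 → -4 → 5

Answer: 5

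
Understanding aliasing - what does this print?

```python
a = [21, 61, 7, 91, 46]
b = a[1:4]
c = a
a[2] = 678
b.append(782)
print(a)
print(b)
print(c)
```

Key concept: slice vs alias.
Step by step:
`a = [21, 61, 7, 91, 46]` → a = [21, 61, 7, 91, 46]
`b = a[1:4]` → b = [61, 7, 91]
`c = a` → c = [21, 61, 7, 91, 46] (same object as a)
`a[2] = 678` → a = [21, 61, 678, 91, 46] (same object as c); c = [21, 61, 678, 91, 46] (same object as a)
`b.append(782)` → b = [61, 7, 91, 782]
`print(a)` → prints [21, 61, 678, 91, 46]
`print(b)` → prints [61, 7, 91, 782]
`print(c)` → prints [21, 61, 678, 91, 46]

Answer:
[21, 61, 678, 91, 46]
[61, 7, 91, 782]
[21, 61, 678, 91, 46]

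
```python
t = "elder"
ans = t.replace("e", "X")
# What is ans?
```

Trace:
`t = "elder"` → t = 'elder'
`ans = t.replace("e", "X")` → ans = 'XldXr'
So ans = 'XldXr'

Answer: 'XldXr'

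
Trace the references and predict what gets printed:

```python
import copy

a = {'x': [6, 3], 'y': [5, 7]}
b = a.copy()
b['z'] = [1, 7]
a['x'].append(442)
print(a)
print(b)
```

Key concept: shallow copy of dict with mutable values.
Step by step:
`a = {'x': [6, 3], 'y': [5, 7]}` → a = {'x': [6, 3], 'y': [5, 7]}
`b = a.copy()` → b = {'x': [6, 3], 'y': [5, 7]}
`b['z'] = [1, 7]` → b = {'x': [6, 3], 'y': [5, 7], 'z': [1, 7]}
`a['x'].append(442)` → a = {'x': [6, 3, 442], 'y': [5, 7]}; b = {'x': [6, 3, 442], 'y': [5, 7], 'z': [1, 7]}
`print(a)` → prints {'x': [6, 3, 442], 'y': [5, 7]}
`print(b)` → prints {'x': [6, 3, 442], 'y': [5, 7], 'z': [1, 7]}

Answer:
{'x': [6, 3, 442], 'y': [5, 7]}
{'x': [6, 3, 442], 'y': [5, 7], 'z': [1, 7]}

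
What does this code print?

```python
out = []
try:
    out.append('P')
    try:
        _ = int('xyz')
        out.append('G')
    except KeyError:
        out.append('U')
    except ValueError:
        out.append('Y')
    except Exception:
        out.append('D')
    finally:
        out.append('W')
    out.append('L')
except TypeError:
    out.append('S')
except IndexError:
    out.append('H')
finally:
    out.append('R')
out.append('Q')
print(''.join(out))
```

Execution trace: 'P' (try body) → 'Y' (inner except ValueError) → 'W' (inner finally) → 'L' (try body, no exception) → 'R' (finally) → 'Q' (after the try/except). Output: PYWLRQ

Answer: PYWLRQ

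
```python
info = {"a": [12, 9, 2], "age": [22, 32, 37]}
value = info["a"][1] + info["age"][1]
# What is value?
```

Trace:
`info = {"a": [12, 9, 2], "age": [22, 32, 37]}` → info = {'a': [12, 9, 2], 'age': [22, 32, 37]}
`value = info["a"][1] + info["age"][1]` → value = 41
So value = 41

Answer: 41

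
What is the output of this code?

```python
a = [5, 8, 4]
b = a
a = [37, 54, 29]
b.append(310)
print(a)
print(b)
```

Key concept: rebinding vs mutation: a is rebound to a new list, b still points at the original.
Step by step:
`a = [5, 8, 4]` → a = [5, 8, 4]
`b = a` → b = [5, 8, 4] (same object as a)
`a = [37, 54, 29]` → a = [37, 54, 29]
`b.append(310)` → b = [5, 8, 4, 310]
`print(a)` → prints [37, 54, 29]
`print(b)` → prints [5, 8, 4, 310]

Answer:
[37, 54, 29]
[5, 8, 4, 310]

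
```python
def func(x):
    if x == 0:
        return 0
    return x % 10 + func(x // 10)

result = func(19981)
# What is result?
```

Sum of digits of 19981: 1 + 8 + 9 + 9 + 1 = 28

Answer: 28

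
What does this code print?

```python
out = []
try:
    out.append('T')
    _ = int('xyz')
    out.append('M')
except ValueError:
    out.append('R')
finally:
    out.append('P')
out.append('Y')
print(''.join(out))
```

Execution trace: 'T' (try body) → 'R' (except ValueError) → 'P' (finally) → 'Y' (after the try/except). Output: TRPY

Answer: TRPY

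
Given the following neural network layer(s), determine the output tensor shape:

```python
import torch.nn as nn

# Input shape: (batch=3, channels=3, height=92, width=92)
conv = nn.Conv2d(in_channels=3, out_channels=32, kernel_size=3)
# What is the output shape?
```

Input: (3, 3, 92, 92) -> Output: (3, 32, 90, 90)

Answer: (3, 32, 90, 90)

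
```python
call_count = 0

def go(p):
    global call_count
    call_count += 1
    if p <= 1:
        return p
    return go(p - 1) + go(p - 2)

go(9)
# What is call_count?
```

Calls(p) = 1 + Calls(p-1) + Calls(p-2); Calls(0)=Calls(1)=1. For p=9 this gives 109.

Answer: 109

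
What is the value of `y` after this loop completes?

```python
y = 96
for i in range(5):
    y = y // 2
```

Halve 5 times: 96 // 2^5 = 3
`y` takes the values: 96 → 48 → 24 → 12 → 6 → 3

Answer: 3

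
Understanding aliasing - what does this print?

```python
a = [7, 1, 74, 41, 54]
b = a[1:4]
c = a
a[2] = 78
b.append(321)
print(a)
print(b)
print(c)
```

Key concept: slice vs alias.
Step by step:
`a = [7, 1, 74, 41, 54]` → a = [7, 1, 74, 41, 54]
`b = a[1:4]` → b = [1, 74, 41]
`c = a` → c = [7, 1, 74, 41, 54] (same object as a)
`a[2] = 78` → a = [7, 1, 78, 41, 54] (same object as c); c = [7, 1, 78, 41, 54] (same object as a)
`b.append(321)` → b = [1, 74, 41, 321]
`print(a)` → prints [7, 1, 78, 41, 54]
`print(b)` → prints [1, 74, 41, 321]
`print(c)` → prints [7, 1, 78, 41, 54]

Answer:
[7, 1, 78, 41, 54]
[1, 74, 41, 321]
[7, 1, 78, 41, 54]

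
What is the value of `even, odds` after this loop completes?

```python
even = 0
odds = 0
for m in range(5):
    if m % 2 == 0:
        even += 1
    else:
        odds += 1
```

Count evens and odds in range(5)
`even, odds` takes the values: (0, 0) → (1, 0) → (1, 1) → (2, 1) → (2, 2) → (3, 2)

Answer: 3, 2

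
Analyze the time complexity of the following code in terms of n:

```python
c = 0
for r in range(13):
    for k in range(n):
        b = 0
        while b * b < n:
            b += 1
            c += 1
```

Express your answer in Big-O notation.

Each loop level contributes: 1 × n × √n. Multiplying the contributions gives O(n√n).

Answer: O(n√n)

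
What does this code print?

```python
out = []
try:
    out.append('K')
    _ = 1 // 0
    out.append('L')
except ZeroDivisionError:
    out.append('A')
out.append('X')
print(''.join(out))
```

Execution trace: 'K' (try body) → 'A' (except ZeroDivisionError) → 'X' (after the try/except). Output: KAX

Answer: KAX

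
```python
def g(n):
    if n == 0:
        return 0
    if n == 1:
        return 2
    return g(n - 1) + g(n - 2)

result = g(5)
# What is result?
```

Build up from base cases: g(0)=0, g(1)=2, g(2)=2, g(3)=4, g(4)=6, g(5)=10

Answer: 10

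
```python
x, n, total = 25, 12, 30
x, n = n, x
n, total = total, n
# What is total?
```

Trace:
`x, n, total = 25, 12, 30` → x = 25; n = 12; total = 30
`x, n = n, x` → x = 12; n = 25
`n, total = total, n` → n = 30; total = 25
So total = 25

Answer: 25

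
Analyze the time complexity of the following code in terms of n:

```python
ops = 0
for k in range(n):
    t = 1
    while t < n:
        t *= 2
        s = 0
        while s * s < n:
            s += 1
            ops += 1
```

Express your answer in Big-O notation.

Each loop level contributes: n × log n × √n. Multiplying the contributions gives O(n√n log n).

Answer: O(n√n log n)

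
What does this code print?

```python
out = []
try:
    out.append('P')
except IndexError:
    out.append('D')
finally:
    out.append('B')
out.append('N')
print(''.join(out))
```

Execution trace: 'P' (try body, no exception) → 'B' (finally) → 'N' (after the try/except). Output: PBN

Answer: PBN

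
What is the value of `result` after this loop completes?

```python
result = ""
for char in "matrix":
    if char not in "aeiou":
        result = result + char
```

Remove vowels from 'matrix'
`result` takes the values: "" → "m" → "mt" → "mtr" → "mtrx"

Answer: "mtrx"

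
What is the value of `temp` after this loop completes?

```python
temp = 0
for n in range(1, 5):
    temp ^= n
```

XOR of 1 to 4
`temp` takes the values: 0 → 1 → 3 → 0 → 4

Answer: 4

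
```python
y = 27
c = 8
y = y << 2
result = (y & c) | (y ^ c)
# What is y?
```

Trace:
`y = 27` → y = 27
`c = 8` → c = 8
`y = y << 2` → y = 108
`result = (y & c) | (y ^ c)` → result = 108
So y = 108

Answer: 108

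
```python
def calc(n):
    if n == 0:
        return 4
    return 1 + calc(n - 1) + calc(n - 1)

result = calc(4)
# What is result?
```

calc(n) = 1 + 2·calc(n-1), calc(0)=4. Closed form: (4+1)·2^4 - 1 = 79.

Answer: 79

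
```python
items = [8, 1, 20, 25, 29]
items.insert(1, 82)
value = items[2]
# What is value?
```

Trace:
`items = [8, 1, 20, 25, 29]` → items = [8, 1, 20, 25, 29]
`items.insert(1, 82)` → items = [8, 82, 1, 20, 25, 29]
`value = items[2]` → value = 1
So value = 1

Answer: 1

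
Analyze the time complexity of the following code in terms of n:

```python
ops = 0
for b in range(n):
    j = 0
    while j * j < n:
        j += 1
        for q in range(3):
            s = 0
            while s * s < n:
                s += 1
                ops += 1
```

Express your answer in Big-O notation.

Each loop level contributes: n × √n × 1 × √n. Multiplying the contributions gives O(n^2).

Answer: O(n^2)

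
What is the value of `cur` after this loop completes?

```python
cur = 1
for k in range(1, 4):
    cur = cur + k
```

Start at 1, add 1 through 3
`cur` takes the values: 1 → 2 → 4 → 7

Answer: 7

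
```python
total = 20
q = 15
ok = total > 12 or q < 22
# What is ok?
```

Trace:
`total = 20` → total = 20
`q = 15` → q = 15
`ok = total > 12 or q < 22` → ok = True
So ok = True

Answer: True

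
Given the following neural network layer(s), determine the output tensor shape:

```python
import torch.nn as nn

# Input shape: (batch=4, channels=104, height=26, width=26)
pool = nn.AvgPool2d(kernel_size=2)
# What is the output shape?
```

Input: (4, 104, 26, 26) -> Output: (4, 104, 13, 13)

Answer: (4, 104, 13, 13)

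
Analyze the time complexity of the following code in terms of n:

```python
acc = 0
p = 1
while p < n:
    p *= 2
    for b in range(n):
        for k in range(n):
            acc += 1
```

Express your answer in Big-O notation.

Each loop level contributes: log n × n × n. Multiplying the contributions gives O(n^2 log n).

Answer: O(n^2 log n)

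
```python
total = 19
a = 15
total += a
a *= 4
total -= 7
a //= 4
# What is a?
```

Trace:
`total = 19` → total = 19
`a = 15` → a = 15
`total += a` → total = 34
`a *= 4` → a = 60
`total -= 7` → total = 27
`a //= 4` → a = 15
So a = 15

Answer: 15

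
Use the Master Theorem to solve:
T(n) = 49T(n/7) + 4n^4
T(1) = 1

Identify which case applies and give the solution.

a=49, b=7, f(n)=4n^4. log_7(49) = 2. Since c=4 > 2 and the regularity condition holds (49(n/7)^4 = (49/7^4)n^4 with 49/7^4 < 1), Case 3 applies: T(n) = Θ(f(n)) = O(n^4).

Answer: O(n^4) - Case 3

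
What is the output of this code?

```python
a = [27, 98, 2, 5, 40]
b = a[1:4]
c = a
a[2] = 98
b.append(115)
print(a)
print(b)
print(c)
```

Key concept: slice vs alias.
Step by step:
`a = [27, 98, 2, 5, 40]` → a = [27, 98, 2, 5, 40]
`b = a[1:4]` → b = [98, 2, 5]
`c = a` → c = [27, 98, 2, 5, 40] (same object as a)
`a[2] = 98` → a = [27, 98, 98, 5, 40] (same object as c); c = [27, 98, 98, 5, 40] (same object as a)
`b.append(115)` → b = [98, 2, 5, 115]
`print(a)` → prints [27, 98, 98, 5, 40]
`print(b)` → prints [98, 2, 5, 115]
`print(c)` → prints [27, 98, 98, 5, 40]

Answer:
[27, 98, 98, 5, 40]
[98, 2, 5, 115]
[27, 98, 98, 5, 40]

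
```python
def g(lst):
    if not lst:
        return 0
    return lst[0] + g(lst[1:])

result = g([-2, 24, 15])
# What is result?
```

(-2) + 24 + 15 + 0 = 37

Answer: 37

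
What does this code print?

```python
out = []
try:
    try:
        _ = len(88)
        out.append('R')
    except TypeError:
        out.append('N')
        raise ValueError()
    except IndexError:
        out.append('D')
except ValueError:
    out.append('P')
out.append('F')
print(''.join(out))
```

Execution trace: 'N' (inner except TypeError) → 'P' (outer except ValueError) → 'F' (after the try/except). Output: NPF

Answer: NPF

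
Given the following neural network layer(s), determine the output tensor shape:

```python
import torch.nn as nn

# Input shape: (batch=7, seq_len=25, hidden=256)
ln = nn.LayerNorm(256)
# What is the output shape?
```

Input: (7, 25, 256) -> Output: (7, 25, 256)

Answer: (7, 25, 256)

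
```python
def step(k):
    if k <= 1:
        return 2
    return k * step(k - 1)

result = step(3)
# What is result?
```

step(3) = 3 * 2 * 2 = 12

Answer: 12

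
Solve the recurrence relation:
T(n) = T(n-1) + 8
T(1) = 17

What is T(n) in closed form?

Unrolling: T(n) = T(1) + 8·(n-1) = 17 + 8(n-1) = 8n + 9.

Answer: T(n) = 8n + 9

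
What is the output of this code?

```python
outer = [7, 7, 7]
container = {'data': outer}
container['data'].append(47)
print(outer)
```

Key concept: dict holds reference to list.
Step by step:
`outer = [7, 7, 7]` → outer = [7, 7, 7]
`container = {'data': outer}` → container = {'data': [7, 7, 7]}
`container['data'].append(47)` → outer = [7, 7, 7, 47]; container = {'data': [7, 7, 7, 47]}
`print(outer)` → prints [7, 7, 7, 47]

Answer: [7, 7, 7, 47]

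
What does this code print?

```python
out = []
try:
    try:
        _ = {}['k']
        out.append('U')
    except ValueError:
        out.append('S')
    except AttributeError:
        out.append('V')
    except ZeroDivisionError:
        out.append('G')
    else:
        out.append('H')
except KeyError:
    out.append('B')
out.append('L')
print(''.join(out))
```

Execution trace: 'B' (outer except KeyError) → 'L' (after the try/except). Output: BL

Answer: BL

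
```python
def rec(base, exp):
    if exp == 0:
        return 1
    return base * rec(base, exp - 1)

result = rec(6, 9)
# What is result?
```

rec(6, 9) = 6 * 6 * 6 * 6 * 6 * 6 * 6 * 6 * 6 = 10077696

Answer: 10077696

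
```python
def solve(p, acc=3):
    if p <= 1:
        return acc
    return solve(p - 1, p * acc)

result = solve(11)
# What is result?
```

Accumulator trace (n, acc): (11, 3) -> (10, 33) -> (9, 330) -> (8, 2970) -> (7, 23760) -> (6, 166320) -> (5, 997920) -> (4, 4989600) -> (3, 19958400) -> (2, 59875200) -> (1, 119750400) -> return 119750400

Answer: 119750400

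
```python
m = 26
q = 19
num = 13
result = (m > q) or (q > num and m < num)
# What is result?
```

Trace:
`m = 26` → m = 26
`q = 19` → q = 19
`num = 13` → num = 13
`result = (m > q) or (q > num and m < num)` → result = True
So result = True

Answer: True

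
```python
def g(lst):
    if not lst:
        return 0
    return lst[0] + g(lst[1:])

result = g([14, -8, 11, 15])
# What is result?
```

14 + (-8) + 11 + 15 + 0 = 32

Answer: 32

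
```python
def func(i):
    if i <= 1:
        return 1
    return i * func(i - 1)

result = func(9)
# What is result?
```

func(9) = 9 * 8 * 7 * 6 * 5 * 4 * 3 * 2 * 1 = 362880

Answer: 362880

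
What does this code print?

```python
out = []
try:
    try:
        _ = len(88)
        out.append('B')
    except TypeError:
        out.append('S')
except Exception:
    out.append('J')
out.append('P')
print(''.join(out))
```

Execution trace: 'S' (inner except TypeError) → 'P' (after the try/except). Output: SP

Answer: SP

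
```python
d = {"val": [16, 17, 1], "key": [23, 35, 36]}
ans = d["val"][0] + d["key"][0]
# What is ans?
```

Trace:
`d = {"val": [16, 17, 1], "key": [23, 35, 36]}` → d = {'val': [16, 17, 1], 'key': [23, 35, 36]}
`ans = d["val"][0] + d["key"][0]` → ans = 39
So ans = 39

Answer: 39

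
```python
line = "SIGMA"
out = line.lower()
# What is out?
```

Trace:
`line = "SIGMA"` → line = 'SIGMA'
`out = line.lower()` → out = 'sigma'
So out = 'sigma'

Answer: 'sigma'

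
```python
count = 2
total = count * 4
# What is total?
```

Trace:
`count = 2` → count = 2
`total = count * 4` → total = 8
So total = 8

Answer: 8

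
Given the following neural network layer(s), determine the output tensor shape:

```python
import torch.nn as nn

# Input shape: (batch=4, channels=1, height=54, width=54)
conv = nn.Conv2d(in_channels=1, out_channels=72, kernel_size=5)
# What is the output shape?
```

Input: (4, 1, 54, 54) -> Output: (4, 72, 50, 50)

Answer: (4, 72, 50, 50)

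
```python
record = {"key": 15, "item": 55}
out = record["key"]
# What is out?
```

Trace:
`record = {"key": 15, "item": 55}` → record = {'key': 15, 'item': 55}
`out = record["key"]` → out = 15
So out = 15

Answer: 15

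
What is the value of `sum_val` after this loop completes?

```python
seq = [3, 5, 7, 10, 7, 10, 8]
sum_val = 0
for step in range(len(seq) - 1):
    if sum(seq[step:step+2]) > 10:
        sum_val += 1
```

Count windows with sum > 10
`sum_val` takes the values: 0 → 1 → 2 → 3 → 4 → 5

Answer: 5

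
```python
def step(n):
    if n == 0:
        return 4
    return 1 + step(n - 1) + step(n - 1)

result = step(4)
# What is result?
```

step(n) = 1 + 2·step(n-1), step(0)=4. Closed form: (4+1)·2^4 - 1 = 79.

Answer: 79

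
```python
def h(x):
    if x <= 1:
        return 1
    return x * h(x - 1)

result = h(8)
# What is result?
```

h(8) = 8 * 7 * 6 * 5 * 4 * 3 * 2 * 1 = 40320

Answer: 40320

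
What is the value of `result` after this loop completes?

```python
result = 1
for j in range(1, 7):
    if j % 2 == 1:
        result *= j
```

Product of odd numbers 1 to 6
`result` takes the values: 1 → 3 → 15

Answer: 15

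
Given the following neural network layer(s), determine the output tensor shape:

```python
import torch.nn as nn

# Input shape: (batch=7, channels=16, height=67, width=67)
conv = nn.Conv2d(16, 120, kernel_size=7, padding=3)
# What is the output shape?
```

Input: (7, 16, 67, 67) -> Output: (7, 120, 67, 67)

Answer: (7, 120, 67, 67)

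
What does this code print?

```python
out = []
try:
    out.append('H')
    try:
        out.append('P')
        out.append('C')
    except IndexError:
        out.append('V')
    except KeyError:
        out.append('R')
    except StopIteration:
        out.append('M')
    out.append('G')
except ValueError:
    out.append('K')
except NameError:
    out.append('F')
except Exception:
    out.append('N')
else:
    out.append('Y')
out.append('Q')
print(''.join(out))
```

Execution trace: 'H' (try body) → 'P' (inner try body) → 'C' (inner try body, no exception) → 'G' (try body, no exception) → 'Y' (else) → 'Q' (after the try/except). Output: HPCGYQ

Answer: HPCGYQ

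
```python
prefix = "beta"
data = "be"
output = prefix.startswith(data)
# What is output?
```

Trace:
`prefix = "beta"` → prefix = 'beta'
`data = "be"` → data = 'be'
`output = prefix.startswith(data)` → output = True
So output = True

Answer: True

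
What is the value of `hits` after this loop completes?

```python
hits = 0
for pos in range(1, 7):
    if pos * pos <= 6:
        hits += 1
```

Count numbers where pos² ≤ 6
`hits` takes the values: 0 → 1 → 2

Answer: 2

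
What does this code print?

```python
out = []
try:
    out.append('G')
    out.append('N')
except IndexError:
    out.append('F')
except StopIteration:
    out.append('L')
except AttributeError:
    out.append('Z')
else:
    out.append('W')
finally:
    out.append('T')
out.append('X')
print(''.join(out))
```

Execution trace: 'G' (try body) → 'N' (try body, no exception) → 'W' (else) → 'T' (finally) → 'X' (after the try/except). Output: GNWTX

Answer: GNWTX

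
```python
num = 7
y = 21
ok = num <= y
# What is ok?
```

Trace:
`num = 7` → num = 7
`y = 21` → y = 21
`ok = num <= y` → ok = True
So ok = True

Answer: True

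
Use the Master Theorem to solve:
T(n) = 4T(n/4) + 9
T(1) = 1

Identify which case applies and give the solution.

a=4, b=4, f(n)=9. log_4(4) = 1. Since c=0 < 1, Case 1 applies: T(n) = Θ(n^log_b(a)) = O(n).

Answer: O(n) - Case 1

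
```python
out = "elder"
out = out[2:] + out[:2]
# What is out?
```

Trace:
`out = "elder"` → out = 'elder'
`out = out[2:] + out[:2]` → out = 'derel'
So out = 'derel'

Answer: 'derel'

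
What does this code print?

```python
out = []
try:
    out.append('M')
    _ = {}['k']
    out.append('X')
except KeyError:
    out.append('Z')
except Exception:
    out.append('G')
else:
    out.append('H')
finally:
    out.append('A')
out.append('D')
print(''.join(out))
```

Execution trace: 'M' (try body) → 'Z' (except KeyError) → 'A' (finally) → 'D' (after the try/except). Output: MZAD

Answer: MZAD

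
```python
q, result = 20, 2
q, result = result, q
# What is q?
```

Trace:
`q, result = 20, 2` → q = 20; result = 2
`q, result = result, q` → q = 2; result = 20
So q = 2

Answer: 2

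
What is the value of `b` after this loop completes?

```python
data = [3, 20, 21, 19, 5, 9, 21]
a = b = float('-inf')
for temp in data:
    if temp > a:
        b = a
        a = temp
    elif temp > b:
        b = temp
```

Second largest (with repeats) in [3, 20, 21, 19, 5, 9, 21]
`b` takes the values: -inf → 3 → 20 → 21

Answer: 21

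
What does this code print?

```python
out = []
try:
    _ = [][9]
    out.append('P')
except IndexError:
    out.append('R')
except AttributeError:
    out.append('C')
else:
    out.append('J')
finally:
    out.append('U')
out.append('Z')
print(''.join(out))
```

Execution trace: 'R' (except IndexError) → 'U' (finally) → 'Z' (after the try/except). Output: RUZ

Answer: RUZ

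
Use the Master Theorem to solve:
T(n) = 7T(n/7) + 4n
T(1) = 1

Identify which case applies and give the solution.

a=7, b=7, f(n)=4n. log_7(7) = 1. Since c=1 = 1, Case 2 applies: T(n) = Θ(n^log_b(a) · log n) = O(n log n).

Answer: O(n log n) - Case 2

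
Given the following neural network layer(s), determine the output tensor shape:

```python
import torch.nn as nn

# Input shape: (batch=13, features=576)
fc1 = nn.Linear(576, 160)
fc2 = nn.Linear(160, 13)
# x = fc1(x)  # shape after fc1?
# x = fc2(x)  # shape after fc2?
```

Input: (13, 576) -> after fc1: (13, 160) -> Output: (13, 13)

Answer: (13, 13)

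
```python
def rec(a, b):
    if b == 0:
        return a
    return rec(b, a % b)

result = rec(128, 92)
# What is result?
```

rec(128, 92) -> rec(92, 36) -> rec(36, 20) -> rec(20, 16) -> rec(16, 4) -> rec(4, 0) -> 4

Answer: 4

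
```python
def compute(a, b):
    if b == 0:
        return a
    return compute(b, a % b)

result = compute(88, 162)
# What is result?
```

compute(88, 162) -> compute(162, 88) -> compute(88, 74) -> compute(74, 14) -> compute(14, 4) -> compute(4, 2) -> compute(2, 0) -> 2

Answer: 2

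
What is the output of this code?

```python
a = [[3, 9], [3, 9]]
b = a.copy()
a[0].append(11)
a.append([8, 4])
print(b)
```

Key concept: shallow copy with nested lists.
Step by step:
`a = [[3, 9], [3, 9]]` → a = [[3, 9], [3, 9]]
`b = a.copy()` → b = [[3, 9], [3, 9]]
`a[0].append(11)` → a = [[3, 9, 11], [3, 9]]; b = [[3, 9, 11], [3, 9]]
`a.append([8, 4])` → a = [[3, 9, 11], [3, 9], [8, 4]]
`print(b)` → prints [[3, 9, 11], [3, 9]]

Answer: [[3, 9, 11], [3, 9]]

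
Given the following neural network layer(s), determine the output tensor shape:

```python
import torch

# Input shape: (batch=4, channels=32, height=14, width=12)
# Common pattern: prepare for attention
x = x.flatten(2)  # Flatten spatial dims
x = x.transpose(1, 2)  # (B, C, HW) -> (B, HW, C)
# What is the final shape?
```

Input: (4, 32, 14, 12) -> after flatten(2): (4, 32, 168) -> Output: (4, 168, 32)

Answer: (4, 168, 32)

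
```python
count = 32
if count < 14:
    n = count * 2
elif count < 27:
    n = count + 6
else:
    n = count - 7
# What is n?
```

Trace:
`count = 32` → count = 32
`if count < 14: ...` → count < 14 is False, count < 27 is False, take else branch → n = 25
So n = 25

Answer: 25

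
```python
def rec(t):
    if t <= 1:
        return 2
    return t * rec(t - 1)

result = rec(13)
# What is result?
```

rec(13) = 13 * 12 * 11 * 10 * 9 * 8 * 7 * 6 * 5 * 4 * 3 * 2 * 2 = 12454041600

Answer: 12454041600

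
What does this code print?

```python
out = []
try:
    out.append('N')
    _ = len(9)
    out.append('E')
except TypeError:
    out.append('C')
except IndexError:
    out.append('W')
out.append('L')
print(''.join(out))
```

Execution trace: 'N' (try body) → 'C' (except TypeError) → 'L' (after the try/except). Output: NCL

Answer: NCL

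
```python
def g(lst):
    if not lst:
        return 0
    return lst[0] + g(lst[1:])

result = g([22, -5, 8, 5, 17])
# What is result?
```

22 + (-5) + 8 + 5 + 17 + 0 = 47

Answer: 47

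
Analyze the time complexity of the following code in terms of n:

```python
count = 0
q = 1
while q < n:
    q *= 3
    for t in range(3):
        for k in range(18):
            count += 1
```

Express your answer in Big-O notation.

Each loop level contributes: log n × 1 × 1. Multiplying the contributions gives O(log n).

Answer: O(log n)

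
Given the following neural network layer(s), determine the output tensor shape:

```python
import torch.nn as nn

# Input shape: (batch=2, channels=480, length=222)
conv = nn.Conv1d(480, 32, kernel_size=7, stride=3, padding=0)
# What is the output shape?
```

Input: (2, 480, 222) -> Output: (2, 32, 72)

Answer: (2, 32, 72)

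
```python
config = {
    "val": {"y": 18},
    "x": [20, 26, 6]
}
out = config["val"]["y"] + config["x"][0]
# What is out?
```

Trace:
`config = { ...` → config = {'val': {'y': 18}, 'x': [20, 26, 6]}
`out = config["val"]["y"] + config["x"][0]` → out = 38
So out = 38

Answer: 38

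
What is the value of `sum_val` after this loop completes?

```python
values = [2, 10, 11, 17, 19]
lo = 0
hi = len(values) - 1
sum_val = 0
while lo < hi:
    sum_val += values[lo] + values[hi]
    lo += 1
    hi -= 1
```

Sum of pairs from ends
`sum_val` takes the values: 0 → 21 → 48

Answer: 48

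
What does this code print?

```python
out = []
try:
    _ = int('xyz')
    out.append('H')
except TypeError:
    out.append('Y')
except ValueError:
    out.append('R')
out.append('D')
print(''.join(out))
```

Execution trace: 'R' (except ValueError) → 'D' (after the try/except). Output: RD

Answer: RD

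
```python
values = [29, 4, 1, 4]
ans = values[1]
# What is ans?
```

Trace:
`values = [29, 4, 1, 4]` → values = [29, 4, 1, 4]
`ans = values[1]` → ans = 4
So ans = 4

Answer: 4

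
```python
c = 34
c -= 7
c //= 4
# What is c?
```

Trace:
`c = 34` → c = 34
`c -= 7` → c = 27
`c //= 4` → c = 6
So c = 6

Answer: 6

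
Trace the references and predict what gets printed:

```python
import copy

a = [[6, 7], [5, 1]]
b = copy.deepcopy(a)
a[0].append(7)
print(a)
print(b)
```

Key concept: deep copy is fully independent.
Step by step:
`a = [[6, 7], [5, 1]]` → a = [[6, 7], [5, 1]]
`b = copy.deepcopy(a)` → b = [[6, 7], [5, 1]]
`a[0].append(7)` → a = [[6, 7, 7], [5, 1]]
`print(a)` → prints [[6, 7, 7], [5, 1]]
`print(b)` → prints [[6, 7], [5, 1]]

Answer:
[[6, 7, 7], [5, 1]]
[[6, 7], [5, 1]]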